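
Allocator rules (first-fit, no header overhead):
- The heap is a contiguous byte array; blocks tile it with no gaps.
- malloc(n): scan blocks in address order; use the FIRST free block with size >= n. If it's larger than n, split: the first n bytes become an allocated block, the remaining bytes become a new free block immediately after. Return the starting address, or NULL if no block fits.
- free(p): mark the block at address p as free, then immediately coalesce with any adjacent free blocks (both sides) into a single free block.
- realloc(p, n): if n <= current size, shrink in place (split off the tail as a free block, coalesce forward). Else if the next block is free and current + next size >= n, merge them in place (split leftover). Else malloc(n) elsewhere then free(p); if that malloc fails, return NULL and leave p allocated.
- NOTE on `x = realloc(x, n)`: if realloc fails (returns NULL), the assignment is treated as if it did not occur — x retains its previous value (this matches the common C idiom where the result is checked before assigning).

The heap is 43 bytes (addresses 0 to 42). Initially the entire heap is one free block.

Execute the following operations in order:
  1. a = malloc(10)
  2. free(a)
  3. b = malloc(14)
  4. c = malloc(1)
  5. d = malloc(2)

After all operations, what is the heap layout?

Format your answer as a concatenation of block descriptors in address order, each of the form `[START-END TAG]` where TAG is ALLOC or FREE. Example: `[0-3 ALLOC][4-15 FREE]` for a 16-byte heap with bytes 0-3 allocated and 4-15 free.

Answer: [0-13 ALLOC][14-14 ALLOC][15-16 ALLOC][17-42 FREE]

Derivation:
Op 1: a = malloc(10) -> a = 0; heap: [0-9 ALLOC][10-42 FREE]
Op 2: free(a) -> (freed a); heap: [0-42 FREE]
Op 3: b = malloc(14) -> b = 0; heap: [0-13 ALLOC][14-42 FREE]
Op 4: c = malloc(1) -> c = 14; heap: [0-13 ALLOC][14-14 ALLOC][15-42 FREE]
Op 5: d = malloc(2) -> d = 15; heap: [0-13 ALLOC][14-14 ALLOC][15-16 ALLOC][17-42 FREE]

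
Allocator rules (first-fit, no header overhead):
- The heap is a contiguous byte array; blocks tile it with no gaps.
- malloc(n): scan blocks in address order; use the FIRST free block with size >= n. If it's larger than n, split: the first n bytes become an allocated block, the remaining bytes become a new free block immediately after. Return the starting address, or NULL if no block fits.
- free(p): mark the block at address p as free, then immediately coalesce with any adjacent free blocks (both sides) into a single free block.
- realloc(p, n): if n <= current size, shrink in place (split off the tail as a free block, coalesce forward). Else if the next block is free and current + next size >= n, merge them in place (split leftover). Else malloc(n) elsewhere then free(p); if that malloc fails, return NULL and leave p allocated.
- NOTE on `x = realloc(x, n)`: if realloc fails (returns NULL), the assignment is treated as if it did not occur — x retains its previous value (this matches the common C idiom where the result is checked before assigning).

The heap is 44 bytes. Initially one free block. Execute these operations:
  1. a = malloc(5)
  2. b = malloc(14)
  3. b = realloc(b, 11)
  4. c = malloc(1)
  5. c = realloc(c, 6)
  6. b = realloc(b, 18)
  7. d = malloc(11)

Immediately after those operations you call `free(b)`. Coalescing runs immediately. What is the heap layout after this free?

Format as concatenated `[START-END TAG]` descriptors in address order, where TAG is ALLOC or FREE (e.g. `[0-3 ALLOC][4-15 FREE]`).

Answer: [0-4 ALLOC][5-15 ALLOC][16-21 ALLOC][22-43 FREE]

Derivation:
Op 1: a = malloc(5) -> a = 0; heap: [0-4 ALLOC][5-43 FREE]
Op 2: b = malloc(14) -> b = 5; heap: [0-4 ALLOC][5-18 ALLOC][19-43 FREE]
Op 3: b = realloc(b, 11) -> b = 5; heap: [0-4 ALLOC][5-15 ALLOC][16-43 FREE]
Op 4: c = malloc(1) -> c = 16; heap: [0-4 ALLOC][5-15 ALLOC][16-16 ALLOC][17-43 FREE]
Op 5: c = realloc(c, 6) -> c = 16; heap: [0-4 ALLOC][5-15 ALLOC][16-21 ALLOC][22-43 FREE]
Op 6: b = realloc(b, 18) -> b = 22; heap: [0-4 ALLOC][5-15 FREE][16-21 ALLOC][22-39 ALLOC][40-43 FREE]
Op 7: d = malloc(11) -> d = 5; heap: [0-4 ALLOC][5-15 ALLOC][16-21 ALLOC][22-39 ALLOC][40-43 FREE]
free(b): b = 22 -> block [22-39 ALLOC]; mark free, coalesce with adjacent free neighbors -> [0-4 ALLOC][5-15 ALLOC][16-21 ALLOC][22-43 FREE]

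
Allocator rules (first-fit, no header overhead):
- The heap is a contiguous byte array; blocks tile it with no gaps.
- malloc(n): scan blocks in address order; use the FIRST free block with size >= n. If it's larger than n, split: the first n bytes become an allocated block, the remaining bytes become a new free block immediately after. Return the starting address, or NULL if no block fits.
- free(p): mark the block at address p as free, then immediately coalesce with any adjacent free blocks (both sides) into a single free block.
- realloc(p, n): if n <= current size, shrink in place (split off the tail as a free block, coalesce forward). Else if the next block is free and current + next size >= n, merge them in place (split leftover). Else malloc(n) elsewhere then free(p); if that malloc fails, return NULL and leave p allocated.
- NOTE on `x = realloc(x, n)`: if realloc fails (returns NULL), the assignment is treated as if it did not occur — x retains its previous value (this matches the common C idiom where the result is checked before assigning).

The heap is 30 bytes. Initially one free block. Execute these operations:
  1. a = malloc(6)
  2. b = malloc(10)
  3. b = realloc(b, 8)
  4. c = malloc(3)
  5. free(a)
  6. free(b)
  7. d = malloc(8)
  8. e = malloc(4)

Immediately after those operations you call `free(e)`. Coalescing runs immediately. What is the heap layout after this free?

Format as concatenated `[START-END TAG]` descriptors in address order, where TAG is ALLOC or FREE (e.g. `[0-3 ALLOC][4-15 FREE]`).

Answer: [0-7 ALLOC][8-13 FREE][14-16 ALLOC][17-29 FREE]

Derivation:
Op 1: a = malloc(6) -> a = 0; heap: [0-5 ALLOC][6-29 FREE]
Op 2: b = malloc(10) -> b = 6; heap: [0-5 ALLOC][6-15 ALLOC][16-29 FREE]
Op 3: b = realloc(b, 8) -> b = 6; heap: [0-5 ALLOC][6-13 ALLOC][14-29 FREE]
Op 4: c = malloc(3) -> c = 14; heap: [0-5 ALLOC][6-13 ALLOC][14-16 ALLOC][17-29 FREE]
Op 5: free(a) -> (freed a); heap: [0-5 FREE][6-13 ALLOC][14-16 ALLOC][17-29 FREE]
Op 6: free(b) -> (freed b); heap: [0-13 FREE][14-16 ALLOC][17-29 FREE]
Op 7: d = malloc(8) -> d = 0; heap: [0-7 ALLOC][8-13 FREE][14-16 ALLOC][17-29 FREE]
Op 8: e = malloc(4) -> e = 8; heap: [0-7 ALLOC][8-11 ALLOC][12-13 FREE][14-16 ALLOC][17-29 FREE]
free(e): e = 8 -> block [8-11 ALLOC]; mark free, coalesce with adjacent free neighbors -> [0-7 ALLOC][8-13 FREE][14-16 ALLOC][17-29 FREE]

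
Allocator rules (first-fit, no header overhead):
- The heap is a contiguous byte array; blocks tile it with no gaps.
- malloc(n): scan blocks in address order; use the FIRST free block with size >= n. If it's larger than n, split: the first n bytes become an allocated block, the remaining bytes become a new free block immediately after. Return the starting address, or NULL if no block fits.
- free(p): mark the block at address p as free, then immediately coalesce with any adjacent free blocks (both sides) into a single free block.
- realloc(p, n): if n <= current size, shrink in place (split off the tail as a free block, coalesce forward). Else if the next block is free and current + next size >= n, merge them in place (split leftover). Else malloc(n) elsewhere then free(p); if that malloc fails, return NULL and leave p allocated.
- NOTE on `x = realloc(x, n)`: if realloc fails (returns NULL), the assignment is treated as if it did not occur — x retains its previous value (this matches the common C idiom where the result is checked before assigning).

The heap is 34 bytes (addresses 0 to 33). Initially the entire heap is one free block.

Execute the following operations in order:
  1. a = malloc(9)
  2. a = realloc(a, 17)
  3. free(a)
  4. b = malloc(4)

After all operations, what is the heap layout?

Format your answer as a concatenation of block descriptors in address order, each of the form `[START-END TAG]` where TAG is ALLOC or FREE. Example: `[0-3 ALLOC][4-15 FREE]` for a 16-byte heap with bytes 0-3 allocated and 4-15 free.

Op 1: a = malloc(9) -> a = 0; heap: [0-8 ALLOC][9-33 FREE]
Op 2: a = realloc(a, 17) -> a = 0; heap: [0-16 ALLOC][17-33 FREE]
Op 3: free(a) -> (freed a); heap: [0-33 FREE]
Op 4: b = malloc(4) -> b = 0; heap: [0-3 ALLOC][4-33 FREE]

Answer: [0-3 ALLOC][4-33 FREE]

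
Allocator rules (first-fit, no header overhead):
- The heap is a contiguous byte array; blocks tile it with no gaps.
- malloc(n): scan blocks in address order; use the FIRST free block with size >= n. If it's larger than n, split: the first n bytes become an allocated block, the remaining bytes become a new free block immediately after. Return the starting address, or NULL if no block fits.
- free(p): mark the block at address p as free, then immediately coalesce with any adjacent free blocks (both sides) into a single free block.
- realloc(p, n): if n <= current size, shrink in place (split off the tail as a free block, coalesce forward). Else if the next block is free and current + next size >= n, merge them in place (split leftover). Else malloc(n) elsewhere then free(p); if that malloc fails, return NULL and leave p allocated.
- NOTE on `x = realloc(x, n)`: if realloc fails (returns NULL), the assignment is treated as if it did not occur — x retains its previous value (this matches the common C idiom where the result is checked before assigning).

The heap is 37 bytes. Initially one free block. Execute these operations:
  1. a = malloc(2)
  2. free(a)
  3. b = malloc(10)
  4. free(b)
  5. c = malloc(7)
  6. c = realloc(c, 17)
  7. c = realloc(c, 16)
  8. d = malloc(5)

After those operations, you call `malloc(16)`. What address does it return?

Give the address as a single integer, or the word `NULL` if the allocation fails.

Answer: 21

Derivation:
Op 1: a = malloc(2) -> a = 0; heap: [0-1 ALLOC][2-36 FREE]
Op 2: free(a) -> (freed a); heap: [0-36 FREE]
Op 3: b = malloc(10) -> b = 0; heap: [0-9 ALLOC][10-36 FREE]
Op 4: free(b) -> (freed b); heap: [0-36 FREE]
Op 5: c = malloc(7) -> c = 0; heap: [0-6 ALLOC][7-36 FREE]
Op 6: c = realloc(c, 17) -> c = 0; heap: [0-16 ALLOC][17-36 FREE]
Op 7: c = realloc(c, 16) -> c = 0; heap: [0-15 ALLOC][16-36 FREE]
Op 8: d = malloc(5) -> d = 16; heap: [0-15 ALLOC][16-20 ALLOC][21-36 FREE]
malloc(16): first-fit scan over [0-15 ALLOC][16-20 ALLOC][21-36 FREE] -> 21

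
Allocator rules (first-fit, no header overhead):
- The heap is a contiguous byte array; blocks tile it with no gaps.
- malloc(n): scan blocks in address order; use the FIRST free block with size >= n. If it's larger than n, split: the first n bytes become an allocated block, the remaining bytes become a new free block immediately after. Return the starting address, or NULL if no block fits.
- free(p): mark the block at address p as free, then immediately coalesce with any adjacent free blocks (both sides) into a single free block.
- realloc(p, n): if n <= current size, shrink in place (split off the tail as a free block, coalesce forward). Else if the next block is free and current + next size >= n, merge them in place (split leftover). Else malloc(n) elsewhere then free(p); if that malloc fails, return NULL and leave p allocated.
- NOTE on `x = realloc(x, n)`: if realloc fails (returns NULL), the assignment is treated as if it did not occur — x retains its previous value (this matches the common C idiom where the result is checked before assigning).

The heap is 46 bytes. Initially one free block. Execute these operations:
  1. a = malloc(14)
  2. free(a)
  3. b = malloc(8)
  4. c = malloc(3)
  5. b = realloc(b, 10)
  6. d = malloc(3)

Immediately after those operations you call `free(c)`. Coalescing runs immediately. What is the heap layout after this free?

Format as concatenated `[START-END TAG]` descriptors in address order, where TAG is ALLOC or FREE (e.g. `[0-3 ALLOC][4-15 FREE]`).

Answer: [0-2 ALLOC][3-10 FREE][11-20 ALLOC][21-45 FREE]

Derivation:
Op 1: a = malloc(14) -> a = 0; heap: [0-13 ALLOC][14-45 FREE]
Op 2: free(a) -> (freed a); heap: [0-45 FREE]
Op 3: b = malloc(8) -> b = 0; heap: [0-7 ALLOC][8-45 FREE]
Op 4: c = malloc(3) -> c = 8; heap: [0-7 ALLOC][8-10 ALLOC][11-45 FREE]
Op 5: b = realloc(b, 10) -> b = 11; heap: [0-7 FREE][8-10 ALLOC][11-20 ALLOC][21-45 FREE]
Op 6: d = malloc(3) -> d = 0; heap: [0-2 ALLOC][3-7 FREE][8-10 ALLOC][11-20 ALLOC][21-45 FREE]
free(c): c = 8 -> block [8-10 ALLOC]; mark free, coalesce with adjacent free neighbors -> [0-2 ALLOC][3-10 FREE][11-20 ALLOC][21-45 FREE]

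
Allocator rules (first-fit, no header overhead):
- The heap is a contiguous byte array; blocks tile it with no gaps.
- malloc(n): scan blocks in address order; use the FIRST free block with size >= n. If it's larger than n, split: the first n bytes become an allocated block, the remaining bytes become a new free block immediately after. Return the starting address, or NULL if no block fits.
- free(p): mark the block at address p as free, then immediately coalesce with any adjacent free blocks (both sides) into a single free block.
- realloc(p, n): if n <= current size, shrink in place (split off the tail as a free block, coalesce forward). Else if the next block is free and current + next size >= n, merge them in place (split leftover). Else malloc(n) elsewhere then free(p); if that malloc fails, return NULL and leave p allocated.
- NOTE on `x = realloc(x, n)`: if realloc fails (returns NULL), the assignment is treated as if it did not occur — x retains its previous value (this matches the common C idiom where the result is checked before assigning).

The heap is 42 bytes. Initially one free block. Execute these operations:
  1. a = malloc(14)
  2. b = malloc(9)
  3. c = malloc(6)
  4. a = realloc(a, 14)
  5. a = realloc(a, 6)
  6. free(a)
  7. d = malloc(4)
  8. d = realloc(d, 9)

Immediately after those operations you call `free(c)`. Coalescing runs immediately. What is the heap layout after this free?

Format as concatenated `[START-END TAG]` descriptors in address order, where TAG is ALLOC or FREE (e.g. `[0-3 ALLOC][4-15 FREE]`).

Op 1: a = malloc(14) -> a = 0; heap: [0-13 ALLOC][14-41 FREE]
Op 2: b = malloc(9) -> b = 14; heap: [0-13 ALLOC][14-22 ALLOC][23-41 FREE]
Op 3: c = malloc(6) -> c = 23; heap: [0-13 ALLOC][14-22 ALLOC][23-28 ALLOC][29-41 FREE]
Op 4: a = realloc(a, 14) -> a = 0; heap: [0-13 ALLOC][14-22 ALLOC][23-28 ALLOC][29-41 FREE]
Op 5: a = realloc(a, 6) -> a = 0; heap: [0-5 ALLOC][6-13 FREE][14-22 ALLOC][23-28 ALLOC][29-41 FREE]
Op 6: free(a) -> (freed a); heap: [0-13 FREE][14-22 ALLOC][23-28 ALLOC][29-41 FREE]
Op 7: d = malloc(4) -> d = 0; heap: [0-3 ALLOC][4-13 FREE][14-22 ALLOC][23-28 ALLOC][29-41 FREE]
Op 8: d = realloc(d, 9) -> d = 0; heap: [0-8 ALLOC][9-13 FREE][14-22 ALLOC][23-28 ALLOC][29-41 FREE]
free(c): c = 23 -> block [23-28 ALLOC]; mark free, coalesce with adjacent free neighbors -> [0-8 ALLOC][9-13 FREE][14-22 ALLOC][23-41 FREE]

Answer: [0-8 ALLOC][9-13 FREE][14-22 ALLOC][23-41 FREE]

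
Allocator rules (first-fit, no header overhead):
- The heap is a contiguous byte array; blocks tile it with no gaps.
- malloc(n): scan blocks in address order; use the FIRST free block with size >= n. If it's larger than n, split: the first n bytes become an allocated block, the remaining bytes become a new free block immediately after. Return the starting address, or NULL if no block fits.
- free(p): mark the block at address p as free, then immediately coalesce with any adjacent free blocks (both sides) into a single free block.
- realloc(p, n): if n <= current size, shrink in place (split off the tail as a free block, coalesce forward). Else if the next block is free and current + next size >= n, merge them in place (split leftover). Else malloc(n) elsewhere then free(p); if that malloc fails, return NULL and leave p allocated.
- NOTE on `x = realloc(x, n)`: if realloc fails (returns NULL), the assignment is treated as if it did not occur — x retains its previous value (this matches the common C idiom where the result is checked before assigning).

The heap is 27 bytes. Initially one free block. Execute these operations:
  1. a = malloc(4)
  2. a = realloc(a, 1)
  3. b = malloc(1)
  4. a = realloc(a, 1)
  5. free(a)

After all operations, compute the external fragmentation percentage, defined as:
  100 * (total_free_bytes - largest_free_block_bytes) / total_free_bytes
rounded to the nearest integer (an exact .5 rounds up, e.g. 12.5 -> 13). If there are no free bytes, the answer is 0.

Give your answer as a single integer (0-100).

Answer: 4

Derivation:
Op 1: a = malloc(4) -> a = 0; heap: [0-3 ALLOC][4-26 FREE]
Op 2: a = realloc(a, 1) -> a = 0; heap: [0-0 ALLOC][1-26 FREE]
Op 3: b = malloc(1) -> b = 1; heap: [0-0 ALLOC][1-1 ALLOC][2-26 FREE]
Op 4: a = realloc(a, 1) -> a = 0; heap: [0-0 ALLOC][1-1 ALLOC][2-26 FREE]
Op 5: free(a) -> (freed a); heap: [0-0 FREE][1-1 ALLOC][2-26 FREE]
Free blocks: [1 25] total_free=26 largest=25 -> 100*(26-25)/26 = 100/26 ≈ 3.846 -> rounds to 4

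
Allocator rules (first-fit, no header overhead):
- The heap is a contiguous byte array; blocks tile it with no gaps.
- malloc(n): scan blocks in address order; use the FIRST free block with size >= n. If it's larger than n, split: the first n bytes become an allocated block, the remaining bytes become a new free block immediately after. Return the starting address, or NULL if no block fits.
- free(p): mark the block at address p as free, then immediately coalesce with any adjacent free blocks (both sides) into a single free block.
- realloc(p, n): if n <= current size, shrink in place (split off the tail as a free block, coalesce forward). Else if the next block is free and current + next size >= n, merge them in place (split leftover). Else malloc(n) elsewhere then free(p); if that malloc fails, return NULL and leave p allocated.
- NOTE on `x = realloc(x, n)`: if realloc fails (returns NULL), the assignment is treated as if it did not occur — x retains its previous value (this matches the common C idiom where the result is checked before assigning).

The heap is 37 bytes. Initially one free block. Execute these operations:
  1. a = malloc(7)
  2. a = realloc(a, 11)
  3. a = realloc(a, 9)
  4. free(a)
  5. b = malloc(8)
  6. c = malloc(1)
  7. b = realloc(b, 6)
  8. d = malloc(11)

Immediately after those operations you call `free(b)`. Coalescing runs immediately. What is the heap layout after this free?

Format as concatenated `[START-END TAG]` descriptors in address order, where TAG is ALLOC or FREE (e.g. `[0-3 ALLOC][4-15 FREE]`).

Op 1: a = malloc(7) -> a = 0; heap: [0-6 ALLOC][7-36 FREE]
Op 2: a = realloc(a, 11) -> a = 0; heap: [0-10 ALLOC][11-36 FREE]
Op 3: a = realloc(a, 9) -> a = 0; heap: [0-8 ALLOC][9-36 FREE]
Op 4: free(a) -> (freed a); heap: [0-36 FREE]
Op 5: b = malloc(8) -> b = 0; heap: [0-7 ALLOC][8-36 FREE]
Op 6: c = malloc(1) -> c = 8; heap: [0-7 ALLOC][8-8 ALLOC][9-36 FREE]
Op 7: b = realloc(b, 6) -> b = 0; heap: [0-5 ALLOC][6-7 FREE][8-8 ALLOC][9-36 FREE]
Op 8: d = malloc(11) -> d = 9; heap: [0-5 ALLOC][6-7 FREE][8-8 ALLOC][9-19 ALLOC][20-36 FREE]
free(b): b = 0 -> block [0-5 ALLOC]; mark free, coalesce with adjacent free neighbors -> [0-7 FREE][8-8 ALLOC][9-19 ALLOC][20-36 FREE]

Answer: [0-7 FREE][8-8 ALLOC][9-19 ALLOC][20-36 FREE]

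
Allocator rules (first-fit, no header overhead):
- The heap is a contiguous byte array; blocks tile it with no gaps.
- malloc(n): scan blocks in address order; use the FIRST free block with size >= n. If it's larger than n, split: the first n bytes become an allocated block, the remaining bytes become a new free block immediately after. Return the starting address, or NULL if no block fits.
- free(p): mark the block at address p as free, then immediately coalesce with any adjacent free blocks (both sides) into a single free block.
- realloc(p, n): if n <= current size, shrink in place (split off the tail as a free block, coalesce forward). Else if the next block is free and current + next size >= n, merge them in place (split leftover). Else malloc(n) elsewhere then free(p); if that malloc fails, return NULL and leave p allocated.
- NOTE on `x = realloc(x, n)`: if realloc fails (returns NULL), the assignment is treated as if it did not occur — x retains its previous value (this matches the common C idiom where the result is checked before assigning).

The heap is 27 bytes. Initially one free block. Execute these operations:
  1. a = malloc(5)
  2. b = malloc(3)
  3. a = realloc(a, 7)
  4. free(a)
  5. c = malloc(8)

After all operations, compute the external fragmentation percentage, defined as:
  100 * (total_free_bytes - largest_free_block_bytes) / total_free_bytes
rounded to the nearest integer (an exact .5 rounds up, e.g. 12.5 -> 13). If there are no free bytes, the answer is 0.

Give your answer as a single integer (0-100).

Op 1: a = malloc(5) -> a = 0; heap: [0-4 ALLOC][5-26 FREE]
Op 2: b = malloc(3) -> b = 5; heap: [0-4 ALLOC][5-7 ALLOC][8-26 FREE]
Op 3: a = realloc(a, 7) -> a = 8; heap: [0-4 FREE][5-7 ALLOC][8-14 ALLOC][15-26 FREE]
Op 4: free(a) -> (freed a); heap: [0-4 FREE][5-7 ALLOC][8-26 FREE]
Op 5: c = malloc(8) -> c = 8; heap: [0-4 FREE][5-7 ALLOC][8-15 ALLOC][16-26 FREE]
Free blocks: [5 11] total_free=16 largest=11 -> 100*(16-11)/16 = 500/16 = 31.25 -> rounds to 31

Answer: 31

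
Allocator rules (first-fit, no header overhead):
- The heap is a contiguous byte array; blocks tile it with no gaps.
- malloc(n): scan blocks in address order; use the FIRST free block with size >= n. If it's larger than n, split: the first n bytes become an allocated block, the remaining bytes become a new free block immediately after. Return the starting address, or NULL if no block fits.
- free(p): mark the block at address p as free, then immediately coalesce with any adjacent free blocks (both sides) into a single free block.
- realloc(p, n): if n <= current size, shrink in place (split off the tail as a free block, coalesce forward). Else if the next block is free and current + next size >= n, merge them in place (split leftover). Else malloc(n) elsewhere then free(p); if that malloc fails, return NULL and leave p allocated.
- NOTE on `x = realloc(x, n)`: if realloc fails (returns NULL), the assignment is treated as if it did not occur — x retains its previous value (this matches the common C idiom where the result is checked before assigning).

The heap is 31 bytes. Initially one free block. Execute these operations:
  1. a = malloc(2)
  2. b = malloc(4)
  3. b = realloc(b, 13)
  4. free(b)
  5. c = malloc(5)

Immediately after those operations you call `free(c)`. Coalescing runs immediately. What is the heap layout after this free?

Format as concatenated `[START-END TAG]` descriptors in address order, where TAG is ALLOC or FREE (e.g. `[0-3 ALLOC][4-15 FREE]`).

Op 1: a = malloc(2) -> a = 0; heap: [0-1 ALLOC][2-30 FREE]
Op 2: b = malloc(4) -> b = 2; heap: [0-1 ALLOC][2-5 ALLOC][6-30 FREE]
Op 3: b = realloc(b, 13) -> b = 2; heap: [0-1 ALLOC][2-14 ALLOC][15-30 FREE]
Op 4: free(b) -> (freed b); heap: [0-1 ALLOC][2-30 FREE]
Op 5: c = malloc(5) -> c = 2; heap: [0-1 ALLOC][2-6 ALLOC][7-30 FREE]
free(c): c = 2 -> block [2-6 ALLOC]; mark free, coalesce with adjacent free neighbors -> [0-1 ALLOC][2-30 FREE]

Answer: [0-1 ALLOC][2-30 FREE]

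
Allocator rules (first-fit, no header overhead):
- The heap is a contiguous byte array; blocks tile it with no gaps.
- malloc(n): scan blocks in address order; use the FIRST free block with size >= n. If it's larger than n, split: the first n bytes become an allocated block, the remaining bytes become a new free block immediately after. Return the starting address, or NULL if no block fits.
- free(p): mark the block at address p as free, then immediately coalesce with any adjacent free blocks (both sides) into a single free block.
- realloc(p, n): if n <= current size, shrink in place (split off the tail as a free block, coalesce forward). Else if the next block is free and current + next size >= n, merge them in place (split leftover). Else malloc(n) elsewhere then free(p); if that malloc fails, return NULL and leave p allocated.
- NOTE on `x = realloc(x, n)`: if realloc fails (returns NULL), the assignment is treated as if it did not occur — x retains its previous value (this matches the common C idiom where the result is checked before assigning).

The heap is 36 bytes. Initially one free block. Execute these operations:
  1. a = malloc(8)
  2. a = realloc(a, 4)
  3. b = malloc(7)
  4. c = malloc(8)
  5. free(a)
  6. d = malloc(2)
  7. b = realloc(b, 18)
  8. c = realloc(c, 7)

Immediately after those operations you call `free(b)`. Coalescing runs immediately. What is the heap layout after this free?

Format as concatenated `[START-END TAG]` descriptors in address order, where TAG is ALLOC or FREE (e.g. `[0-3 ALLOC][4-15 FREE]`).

Answer: [0-1 ALLOC][2-10 FREE][11-17 ALLOC][18-35 FREE]

Derivation:
Op 1: a = malloc(8) -> a = 0; heap: [0-7 ALLOC][8-35 FREE]
Op 2: a = realloc(a, 4) -> a = 0; heap: [0-3 ALLOC][4-35 FREE]
Op 3: b = malloc(7) -> b = 4; heap: [0-3 ALLOC][4-10 ALLOC][11-35 FREE]
Op 4: c = malloc(8) -> c = 11; heap: [0-3 ALLOC][4-10 ALLOC][11-18 ALLOC][19-35 FREE]
Op 5: free(a) -> (freed a); heap: [0-3 FREE][4-10 ALLOC][11-18 ALLOC][19-35 FREE]
Op 6: d = malloc(2) -> d = 0; heap: [0-1 ALLOC][2-3 FREE][4-10 ALLOC][11-18 ALLOC][19-35 FREE]
Op 7: b = realloc(b, 18) -> NULL (b unchanged); heap: [0-1 ALLOC][2-3 FREE][4-10 ALLOC][11-18 ALLOC][19-35 FREE]
Op 8: c = realloc(c, 7) -> c = 11; heap: [0-1 ALLOC][2-3 FREE][4-10 ALLOC][11-17 ALLOC][18-35 FREE]
free(b): b = 4 -> block [4-10 ALLOC]; mark free, coalesce with adjacent free neighbors -> [0-1 ALLOC][2-10 FREE][11-17 ALLOC][18-35 FREE]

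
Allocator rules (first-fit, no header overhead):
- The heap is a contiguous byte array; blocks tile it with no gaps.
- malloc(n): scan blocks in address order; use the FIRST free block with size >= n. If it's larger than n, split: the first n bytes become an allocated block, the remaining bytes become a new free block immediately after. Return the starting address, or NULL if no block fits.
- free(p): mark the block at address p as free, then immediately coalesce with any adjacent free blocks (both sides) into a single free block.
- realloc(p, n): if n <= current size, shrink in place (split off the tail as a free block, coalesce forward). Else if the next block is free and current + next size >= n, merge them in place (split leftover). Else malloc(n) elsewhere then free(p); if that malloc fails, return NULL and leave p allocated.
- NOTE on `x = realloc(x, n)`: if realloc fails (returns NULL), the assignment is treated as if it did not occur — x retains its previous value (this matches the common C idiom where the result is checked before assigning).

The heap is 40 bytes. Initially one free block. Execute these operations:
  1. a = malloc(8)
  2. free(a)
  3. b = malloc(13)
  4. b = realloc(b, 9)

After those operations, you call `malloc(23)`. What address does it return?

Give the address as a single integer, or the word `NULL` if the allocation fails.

Answer: 9

Derivation:
Op 1: a = malloc(8) -> a = 0; heap: [0-7 ALLOC][8-39 FREE]
Op 2: free(a) -> (freed a); heap: [0-39 FREE]
Op 3: b = malloc(13) -> b = 0; heap: [0-12 ALLOC][13-39 FREE]
Op 4: b = realloc(b, 9) -> b = 0; heap: [0-8 ALLOC][9-39 FREE]
malloc(23): first-fit scan over [0-8 ALLOC][9-39 FREE] -> 9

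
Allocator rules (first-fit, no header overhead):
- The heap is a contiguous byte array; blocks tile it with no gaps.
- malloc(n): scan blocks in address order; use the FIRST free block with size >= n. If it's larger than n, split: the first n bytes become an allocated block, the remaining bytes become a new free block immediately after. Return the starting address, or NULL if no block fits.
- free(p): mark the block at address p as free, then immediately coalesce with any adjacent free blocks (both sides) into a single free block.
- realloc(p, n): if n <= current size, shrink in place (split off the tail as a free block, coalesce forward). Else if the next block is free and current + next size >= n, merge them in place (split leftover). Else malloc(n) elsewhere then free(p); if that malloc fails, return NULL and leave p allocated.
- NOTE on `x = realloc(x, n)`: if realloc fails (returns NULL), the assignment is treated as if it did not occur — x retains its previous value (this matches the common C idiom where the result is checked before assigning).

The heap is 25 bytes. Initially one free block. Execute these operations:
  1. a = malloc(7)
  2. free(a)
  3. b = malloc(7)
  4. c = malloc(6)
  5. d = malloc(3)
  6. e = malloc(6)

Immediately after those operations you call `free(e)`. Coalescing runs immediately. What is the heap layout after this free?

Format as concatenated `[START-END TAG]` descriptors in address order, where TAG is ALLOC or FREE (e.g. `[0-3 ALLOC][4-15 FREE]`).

Answer: [0-6 ALLOC][7-12 ALLOC][13-15 ALLOC][16-24 FREE]

Derivation:
Op 1: a = malloc(7) -> a = 0; heap: [0-6 ALLOC][7-24 FREE]
Op 2: free(a) -> (freed a); heap: [0-24 FREE]
Op 3: b = malloc(7) -> b = 0; heap: [0-6 ALLOC][7-24 FREE]
Op 4: c = malloc(6) -> c = 7; heap: [0-6 ALLOC][7-12 ALLOC][13-24 FREE]
Op 5: d = malloc(3) -> d = 13; heap: [0-6 ALLOC][7-12 ALLOC][13-15 ALLOC][16-24 FREE]
Op 6: e = malloc(6) -> e = 16; heap: [0-6 ALLOC][7-12 ALLOC][13-15 ALLOC][16-21 ALLOC][22-24 FREE]
free(e): e = 16 -> block [16-21 ALLOC]; mark free, coalesce with adjacent free neighbors -> [0-6 ALLOC][7-12 ALLOC][13-15 ALLOC][16-24 FREE]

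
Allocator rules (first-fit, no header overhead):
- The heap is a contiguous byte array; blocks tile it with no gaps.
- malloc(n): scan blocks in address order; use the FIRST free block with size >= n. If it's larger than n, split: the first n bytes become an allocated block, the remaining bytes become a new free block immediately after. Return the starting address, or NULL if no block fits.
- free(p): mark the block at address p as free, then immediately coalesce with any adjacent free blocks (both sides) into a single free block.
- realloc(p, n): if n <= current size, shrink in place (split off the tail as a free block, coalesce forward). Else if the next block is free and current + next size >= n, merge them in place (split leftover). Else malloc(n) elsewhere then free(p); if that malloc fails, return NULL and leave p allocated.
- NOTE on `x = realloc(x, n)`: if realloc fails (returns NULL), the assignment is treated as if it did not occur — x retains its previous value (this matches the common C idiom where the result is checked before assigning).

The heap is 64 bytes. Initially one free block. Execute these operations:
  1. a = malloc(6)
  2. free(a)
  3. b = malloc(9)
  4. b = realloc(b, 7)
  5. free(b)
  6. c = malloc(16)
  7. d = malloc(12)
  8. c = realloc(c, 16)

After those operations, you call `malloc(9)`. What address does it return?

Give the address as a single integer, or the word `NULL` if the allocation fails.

Op 1: a = malloc(6) -> a = 0; heap: [0-5 ALLOC][6-63 FREE]
Op 2: free(a) -> (freed a); heap: [0-63 FREE]
Op 3: b = malloc(9) -> b = 0; heap: [0-8 ALLOC][9-63 FREE]
Op 4: b = realloc(b, 7) -> b = 0; heap: [0-6 ALLOC][7-63 FREE]
Op 5: free(b) -> (freed b); heap: [0-63 FREE]
Op 6: c = malloc(16) -> c = 0; heap: [0-15 ALLOC][16-63 FREE]
Op 7: d = malloc(12) -> d = 16; heap: [0-15 ALLOC][16-27 ALLOC][28-63 FREE]
Op 8: c = realloc(c, 16) -> c = 0; heap: [0-15 ALLOC][16-27 ALLOC][28-63 FREE]
malloc(9): first-fit scan over [0-15 ALLOC][16-27 ALLOC][28-63 FREE] -> 28

Answer: 28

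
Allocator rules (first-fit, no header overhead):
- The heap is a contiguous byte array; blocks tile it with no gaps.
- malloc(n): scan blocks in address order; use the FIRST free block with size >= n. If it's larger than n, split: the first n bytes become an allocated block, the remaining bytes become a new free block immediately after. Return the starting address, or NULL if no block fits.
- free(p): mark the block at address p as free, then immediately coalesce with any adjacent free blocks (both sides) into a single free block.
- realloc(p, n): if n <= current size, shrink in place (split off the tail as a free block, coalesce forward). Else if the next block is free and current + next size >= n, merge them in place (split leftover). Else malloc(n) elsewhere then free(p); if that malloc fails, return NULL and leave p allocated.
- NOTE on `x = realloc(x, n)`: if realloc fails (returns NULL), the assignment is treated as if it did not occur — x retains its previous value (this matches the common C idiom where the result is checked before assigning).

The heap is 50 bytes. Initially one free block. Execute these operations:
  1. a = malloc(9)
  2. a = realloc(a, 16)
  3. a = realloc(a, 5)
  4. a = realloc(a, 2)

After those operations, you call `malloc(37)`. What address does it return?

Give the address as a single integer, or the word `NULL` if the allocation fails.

Answer: 2

Derivation:
Op 1: a = malloc(9) -> a = 0; heap: [0-8 ALLOC][9-49 FREE]
Op 2: a = realloc(a, 16) -> a = 0; heap: [0-15 ALLOC][16-49 FREE]
Op 3: a = realloc(a, 5) -> a = 0; heap: [0-4 ALLOC][5-49 FREE]
Op 4: a = realloc(a, 2) -> a = 0; heap: [0-1 ALLOC][2-49 FREE]
malloc(37): first-fit scan over [0-1 ALLOC][2-49 FREE] -> 2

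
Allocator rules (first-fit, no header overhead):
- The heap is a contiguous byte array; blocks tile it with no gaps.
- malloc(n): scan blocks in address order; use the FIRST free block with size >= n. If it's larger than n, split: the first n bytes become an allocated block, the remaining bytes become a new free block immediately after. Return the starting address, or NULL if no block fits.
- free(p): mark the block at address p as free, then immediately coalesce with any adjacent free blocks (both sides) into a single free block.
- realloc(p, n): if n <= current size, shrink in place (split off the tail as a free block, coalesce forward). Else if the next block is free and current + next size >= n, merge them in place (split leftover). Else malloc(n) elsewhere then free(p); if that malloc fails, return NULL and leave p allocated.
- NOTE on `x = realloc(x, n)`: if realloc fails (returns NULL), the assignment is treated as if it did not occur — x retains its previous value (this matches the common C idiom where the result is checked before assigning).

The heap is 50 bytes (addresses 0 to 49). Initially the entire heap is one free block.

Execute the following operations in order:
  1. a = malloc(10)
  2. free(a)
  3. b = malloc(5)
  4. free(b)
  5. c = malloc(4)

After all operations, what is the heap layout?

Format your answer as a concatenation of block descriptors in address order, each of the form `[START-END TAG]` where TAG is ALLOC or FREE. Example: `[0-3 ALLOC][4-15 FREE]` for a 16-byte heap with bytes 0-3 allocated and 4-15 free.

Op 1: a = malloc(10) -> a = 0; heap: [0-9 ALLOC][10-49 FREE]
Op 2: free(a) -> (freed a); heap: [0-49 FREE]
Op 3: b = malloc(5) -> b = 0; heap: [0-4 ALLOC][5-49 FREE]
Op 4: free(b) -> (freed b); heap: [0-49 FREE]
Op 5: c = malloc(4) -> c = 0; heap: [0-3 ALLOC][4-49 FREE]

Answer: [0-3 ALLOC][4-49 FREE]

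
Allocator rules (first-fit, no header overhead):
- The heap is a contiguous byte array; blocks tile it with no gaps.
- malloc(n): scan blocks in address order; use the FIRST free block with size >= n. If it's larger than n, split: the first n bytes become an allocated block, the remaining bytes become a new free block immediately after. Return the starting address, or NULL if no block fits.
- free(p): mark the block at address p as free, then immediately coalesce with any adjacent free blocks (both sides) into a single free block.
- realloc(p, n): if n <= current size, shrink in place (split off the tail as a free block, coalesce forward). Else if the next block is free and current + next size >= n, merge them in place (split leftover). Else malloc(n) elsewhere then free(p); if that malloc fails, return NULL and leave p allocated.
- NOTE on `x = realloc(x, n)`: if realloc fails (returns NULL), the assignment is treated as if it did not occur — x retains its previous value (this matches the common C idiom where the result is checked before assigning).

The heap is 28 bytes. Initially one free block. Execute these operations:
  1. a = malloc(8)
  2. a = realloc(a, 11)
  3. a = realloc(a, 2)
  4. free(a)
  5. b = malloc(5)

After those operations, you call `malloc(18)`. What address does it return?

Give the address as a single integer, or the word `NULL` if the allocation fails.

Answer: 5

Derivation:
Op 1: a = malloc(8) -> a = 0; heap: [0-7 ALLOC][8-27 FREE]
Op 2: a = realloc(a, 11) -> a = 0; heap: [0-10 ALLOC][11-27 FREE]
Op 3: a = realloc(a, 2) -> a = 0; heap: [0-1 ALLOC][2-27 FREE]
Op 4: free(a) -> (freed a); heap: [0-27 FREE]
Op 5: b = malloc(5) -> b = 0; heap: [0-4 ALLOC][5-27 FREE]
malloc(18): first-fit scan over [0-4 ALLOC][5-27 FREE] -> 5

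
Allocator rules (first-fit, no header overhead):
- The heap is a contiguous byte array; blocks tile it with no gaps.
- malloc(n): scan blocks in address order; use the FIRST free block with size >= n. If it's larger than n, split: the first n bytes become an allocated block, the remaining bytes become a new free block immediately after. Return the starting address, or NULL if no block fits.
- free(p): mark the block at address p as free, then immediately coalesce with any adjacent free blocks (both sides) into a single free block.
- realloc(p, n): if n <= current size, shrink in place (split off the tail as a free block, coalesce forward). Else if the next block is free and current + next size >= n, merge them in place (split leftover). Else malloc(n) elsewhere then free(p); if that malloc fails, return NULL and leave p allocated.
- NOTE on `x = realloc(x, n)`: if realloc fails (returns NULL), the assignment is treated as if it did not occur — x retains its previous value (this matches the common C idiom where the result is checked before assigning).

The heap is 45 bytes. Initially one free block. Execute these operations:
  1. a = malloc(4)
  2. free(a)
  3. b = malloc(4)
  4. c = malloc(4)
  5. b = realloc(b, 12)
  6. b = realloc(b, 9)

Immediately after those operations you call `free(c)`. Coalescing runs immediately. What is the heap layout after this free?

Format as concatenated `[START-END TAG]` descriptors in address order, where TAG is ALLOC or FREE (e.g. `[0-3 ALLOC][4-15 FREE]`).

Answer: [0-7 FREE][8-16 ALLOC][17-44 FREE]

Derivation:
Op 1: a = malloc(4) -> a = 0; heap: [0-3 ALLOC][4-44 FREE]
Op 2: free(a) -> (freed a); heap: [0-44 FREE]
Op 3: b = malloc(4) -> b = 0; heap: [0-3 ALLOC][4-44 FREE]
Op 4: c = malloc(4) -> c = 4; heap: [0-3 ALLOC][4-7 ALLOC][8-44 FREE]
Op 5: b = realloc(b, 12) -> b = 8; heap: [0-3 FREE][4-7 ALLOC][8-19 ALLOC][20-44 FREE]
Op 6: b = realloc(b, 9) -> b = 8; heap: [0-3 FREE][4-7 ALLOC][8-16 ALLOC][17-44 FREE]
free(c): c = 4 -> block [4-7 ALLOC]; mark free, coalesce with adjacent free neighbors -> [0-7 FREE][8-16 ALLOC][17-44 FREE]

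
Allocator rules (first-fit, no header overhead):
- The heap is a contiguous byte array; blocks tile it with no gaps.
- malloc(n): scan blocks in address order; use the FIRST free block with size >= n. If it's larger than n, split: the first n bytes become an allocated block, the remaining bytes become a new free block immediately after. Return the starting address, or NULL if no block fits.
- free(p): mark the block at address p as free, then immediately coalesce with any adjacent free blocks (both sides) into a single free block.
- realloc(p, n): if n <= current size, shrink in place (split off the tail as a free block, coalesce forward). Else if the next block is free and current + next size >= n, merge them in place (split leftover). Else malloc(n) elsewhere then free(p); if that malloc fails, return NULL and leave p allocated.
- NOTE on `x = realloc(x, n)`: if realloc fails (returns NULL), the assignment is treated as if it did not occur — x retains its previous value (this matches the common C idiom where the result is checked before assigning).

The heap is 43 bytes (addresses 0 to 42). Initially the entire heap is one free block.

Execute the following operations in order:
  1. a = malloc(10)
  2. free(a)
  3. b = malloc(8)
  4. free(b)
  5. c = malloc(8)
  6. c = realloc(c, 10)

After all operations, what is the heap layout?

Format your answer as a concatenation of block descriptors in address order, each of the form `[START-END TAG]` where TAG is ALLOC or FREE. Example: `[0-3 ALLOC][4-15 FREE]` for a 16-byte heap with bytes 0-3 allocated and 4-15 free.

Op 1: a = malloc(10) -> a = 0; heap: [0-9 ALLOC][10-42 FREE]
Op 2: free(a) -> (freed a); heap: [0-42 FREE]
Op 3: b = malloc(8) -> b = 0; heap: [0-7 ALLOC][8-42 FREE]
Op 4: free(b) -> (freed b); heap: [0-42 FREE]
Op 5: c = malloc(8) -> c = 0; heap: [0-7 ALLOC][8-42 FREE]
Op 6: c = realloc(c, 10) -> c = 0; heap: [0-9 ALLOC][10-42 FREE]

Answer: [0-9 ALLOC][10-42 FREE]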